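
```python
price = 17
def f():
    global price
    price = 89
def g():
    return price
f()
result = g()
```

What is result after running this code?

Step 1: price = 17.
Step 2: f() sets global price = 89.
Step 3: g() reads global price = 89. result = 89

The answer is 89.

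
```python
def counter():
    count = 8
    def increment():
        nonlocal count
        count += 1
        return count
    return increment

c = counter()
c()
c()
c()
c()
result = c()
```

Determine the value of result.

Step 1: counter() creates closure with count = 8.
Step 2: Each c() call increments count via nonlocal. After 5 calls: 8 + 5 = 13.
Step 3: result = 13

The answer is 13.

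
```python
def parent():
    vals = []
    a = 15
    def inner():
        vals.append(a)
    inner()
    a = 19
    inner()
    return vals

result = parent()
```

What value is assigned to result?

Step 1: a = 15. inner() appends current a to vals.
Step 2: First inner(): appends 15. Then a = 19.
Step 3: Second inner(): appends 19 (closure sees updated a). result = [15, 19]

The answer is [15, 19].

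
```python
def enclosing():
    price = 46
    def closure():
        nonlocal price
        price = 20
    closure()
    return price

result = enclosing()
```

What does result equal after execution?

Step 1: enclosing() sets price = 46.
Step 2: closure() uses nonlocal to reassign price = 20.
Step 3: result = 20

The answer is 20.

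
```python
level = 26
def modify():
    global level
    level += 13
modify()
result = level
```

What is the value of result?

Step 1: level = 26 globally.
Step 2: modify() modifies global level: level += 13 = 39.
Step 3: result = 39

The answer is 39.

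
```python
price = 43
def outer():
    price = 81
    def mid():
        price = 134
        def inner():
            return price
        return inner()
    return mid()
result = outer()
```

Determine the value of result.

Step 1: Three levels of shadowing: global 43, outer 81, mid 134.
Step 2: inner() finds price = 134 in enclosing mid() scope.
Step 3: result = 134

The answer is 134.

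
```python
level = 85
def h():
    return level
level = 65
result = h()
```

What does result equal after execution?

Step 1: level is first set to 85, then reassigned to 65.
Step 2: h() is called after the reassignment, so it looks up the current global level = 65.
Step 3: result = 65

The answer is 65.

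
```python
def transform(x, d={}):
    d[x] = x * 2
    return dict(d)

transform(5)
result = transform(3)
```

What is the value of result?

Step 1: Mutable default dict is shared across calls.
Step 2: First call adds 5: 10. Second call adds 3: 6.
Step 3: result = {5: 10, 3: 6}

The answer is {5: 10, 3: 6}.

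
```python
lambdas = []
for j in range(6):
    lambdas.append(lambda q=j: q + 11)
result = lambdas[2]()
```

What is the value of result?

Step 1: Default argument q=j captures j's value at definition time.
Step 2: lambdas[2] was defined when j = 2, so q defaults to 2.
Step 3: result = 2 + 11 = 13 (default arg fixes the late binding issue)

The answer is 13.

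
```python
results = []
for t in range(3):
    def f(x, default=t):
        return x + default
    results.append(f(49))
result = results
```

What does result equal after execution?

Step 1: Default argument default=t is evaluated at function definition time.
Step 2: Each iteration creates f with default = current t value.
Step 3: f(49) returns 49 + default. results = [49, 50, 51]

The answer is [49, 50, 51].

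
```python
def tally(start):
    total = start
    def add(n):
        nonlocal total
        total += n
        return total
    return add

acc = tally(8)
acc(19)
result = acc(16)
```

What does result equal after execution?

Step 1: tally(8) creates closure with total = 8.
Step 2: First acc(19): total = 8 + 19 = 27.
Step 3: Second acc(16): total = 27 + 16 = 43. result = 43

The answer is 43.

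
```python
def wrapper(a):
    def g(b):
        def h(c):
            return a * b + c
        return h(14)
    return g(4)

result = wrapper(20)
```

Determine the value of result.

Step 1: a = 20, b = 4, c = 14.
Step 2: h() computes a * b + c = 20 * 4 + 14 = 94.
Step 3: result = 94

The answer is 94.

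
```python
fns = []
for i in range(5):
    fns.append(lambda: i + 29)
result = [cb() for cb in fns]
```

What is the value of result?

Step 1: All lambdas capture i by reference. After the loop, i = 4.
Step 2: Each call returns 4 + 29 = 33.
Step 3: result = [33, 33, 33, 33, 33]

The answer is [33, 33, 33, 33, 33].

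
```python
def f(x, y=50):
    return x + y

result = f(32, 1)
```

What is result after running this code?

Step 1: f(32, 1) overrides default y with 1.
Step 2: Returns 32 + 1 = 33.
Step 3: result = 33

The answer is 33.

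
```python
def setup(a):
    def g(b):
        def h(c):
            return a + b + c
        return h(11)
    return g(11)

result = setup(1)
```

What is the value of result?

Step 1: a = 1, b = 11, c = 11 across three nested scopes.
Step 2: h() accesses all three via LEGB rule.
Step 3: result = 1 + 11 + 11 = 23

The answer is 23.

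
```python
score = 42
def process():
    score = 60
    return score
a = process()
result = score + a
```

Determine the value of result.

Step 1: Global score = 42. process() returns local score = 60.
Step 2: a = 60. Global score still = 42.
Step 3: result = 42 + 60 = 102

The answer is 102.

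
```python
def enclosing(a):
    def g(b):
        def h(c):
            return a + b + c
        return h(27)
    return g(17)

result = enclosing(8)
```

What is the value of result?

Step 1: a = 8, b = 17, c = 27 across three nested scopes.
Step 2: h() accesses all three via LEGB rule.
Step 3: result = 8 + 17 + 27 = 52

The answer is 52.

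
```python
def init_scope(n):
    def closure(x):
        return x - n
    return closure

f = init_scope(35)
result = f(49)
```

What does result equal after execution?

Step 1: init_scope(35) creates a closure capturing n = 35.
Step 2: f(49) computes 49 - 35 = 14.
Step 3: result = 14

The answer is 14.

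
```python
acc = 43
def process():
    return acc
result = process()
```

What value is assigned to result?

Step 1: acc = 43 is defined in the global scope.
Step 2: process() looks up acc. No local acc exists, so Python checks the global scope via LEGB rule and finds acc = 43.
Step 3: result = 43

The answer is 43.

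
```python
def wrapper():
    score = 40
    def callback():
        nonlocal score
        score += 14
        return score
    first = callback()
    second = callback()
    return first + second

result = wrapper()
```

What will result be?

Step 1: score starts at 40.
Step 2: First call: score = 40 + 14 = 54, returns 54.
Step 3: Second call: score = 54 + 14 = 68, returns 68.
Step 4: result = 54 + 68 = 122

The answer is 122.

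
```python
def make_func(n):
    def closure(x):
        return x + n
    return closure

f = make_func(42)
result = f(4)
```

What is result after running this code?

Step 1: make_func(42) creates a closure that captures n = 42.
Step 2: f(4) calls the closure with x = 4, returning 4 + 42 = 46.
Step 3: result = 46

The answer is 46.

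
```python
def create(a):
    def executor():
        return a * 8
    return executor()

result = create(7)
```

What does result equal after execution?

Step 1: create(7) binds parameter a = 7.
Step 2: executor() accesses a = 7 from enclosing scope.
Step 3: result = 7 * 8 = 56

The answer is 56.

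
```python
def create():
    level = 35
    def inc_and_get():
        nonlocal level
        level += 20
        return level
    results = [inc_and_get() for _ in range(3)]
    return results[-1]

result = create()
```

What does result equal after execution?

Step 1: level = 35.
Step 2: Three calls to inc_and_get(), each adding 20.
Step 3: Last value = 35 + 20 * 3 = 95

The answer is 95.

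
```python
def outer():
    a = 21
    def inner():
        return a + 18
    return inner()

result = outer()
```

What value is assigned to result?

Step 1: outer() defines a = 21.
Step 2: inner() reads a = 21 from enclosing scope, returns 21 + 18 = 39.
Step 3: result = 39

The answer is 39.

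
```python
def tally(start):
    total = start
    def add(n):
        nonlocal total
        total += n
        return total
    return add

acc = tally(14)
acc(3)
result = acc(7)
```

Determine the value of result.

Step 1: tally(14) creates closure with total = 14.
Step 2: First acc(3): total = 14 + 3 = 17.
Step 3: Second acc(7): total = 17 + 7 = 24. result = 24

The answer is 24.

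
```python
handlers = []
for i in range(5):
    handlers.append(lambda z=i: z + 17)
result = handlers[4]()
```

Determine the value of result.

Step 1: Default argument z=i captures i's value at definition time.
Step 2: handlers[4] was defined when i = 4, so z defaults to 4.
Step 3: result = 4 + 17 = 21 (default arg fixes the late binding issue)

The answer is 21.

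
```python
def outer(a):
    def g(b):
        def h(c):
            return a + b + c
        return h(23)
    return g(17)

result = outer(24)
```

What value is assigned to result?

Step 1: a = 24, b = 17, c = 23 across three nested scopes.
Step 2: h() accesses all three via LEGB rule.
Step 3: result = 24 + 17 + 23 = 64

The answer is 64.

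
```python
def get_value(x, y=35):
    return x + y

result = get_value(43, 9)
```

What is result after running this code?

Step 1: get_value(43, 9) overrides default y with 9.
Step 2: Returns 43 + 9 = 52.
Step 3: result = 52

The answer is 52.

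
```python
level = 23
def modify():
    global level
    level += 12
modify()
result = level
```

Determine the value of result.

Step 1: level = 23 globally.
Step 2: modify() modifies global level: level += 12 = 35.
Step 3: result = 35

The answer is 35.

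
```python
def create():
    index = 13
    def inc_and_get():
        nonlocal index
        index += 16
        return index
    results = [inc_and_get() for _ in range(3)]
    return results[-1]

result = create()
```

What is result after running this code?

Step 1: index = 13.
Step 2: Three calls to inc_and_get(), each adding 16.
Step 3: Last value = 13 + 16 * 3 = 61

The answer is 61.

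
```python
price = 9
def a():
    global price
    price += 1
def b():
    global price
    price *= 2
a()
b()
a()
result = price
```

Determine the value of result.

Step 1: price = 9.
Step 2: a(): price = 9 + 1 = 10.
Step 3: b(): price = 10 * 2 = 20.
Step 4: a(): price = 20 + 1 = 21

The answer is 21.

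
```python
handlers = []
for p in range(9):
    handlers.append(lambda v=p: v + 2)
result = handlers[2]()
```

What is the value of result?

Step 1: Default argument v=p captures p's value at definition time.
Step 2: handlers[2] was defined when p = 2, so v defaults to 2.
Step 3: result = 2 + 2 = 4 (default arg fixes the late binding issue)

The answer is 4.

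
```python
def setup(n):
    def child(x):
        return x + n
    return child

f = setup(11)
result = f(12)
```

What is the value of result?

Step 1: setup(11) creates a closure that captures n = 11.
Step 2: f(12) calls the closure with x = 12, returning 12 + 11 = 23.
Step 3: result = 23

The answer is 23.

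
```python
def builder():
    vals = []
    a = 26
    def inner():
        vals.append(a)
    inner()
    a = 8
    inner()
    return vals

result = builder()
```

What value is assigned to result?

Step 1: a = 26. inner() appends current a to vals.
Step 2: First inner(): appends 26. Then a = 8.
Step 3: Second inner(): appends 8 (closure sees updated a). result = [26, 8]

The answer is [26, 8].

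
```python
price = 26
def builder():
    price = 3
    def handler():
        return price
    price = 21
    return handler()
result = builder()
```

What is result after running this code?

Step 1: builder() sets price = 3, then later price = 21.
Step 2: handler() is called after price is reassigned to 21. Closures capture variables by reference, not by value.
Step 3: result = 21

The answer is 21.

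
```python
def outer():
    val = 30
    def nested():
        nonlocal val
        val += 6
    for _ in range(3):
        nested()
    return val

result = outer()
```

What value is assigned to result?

Step 1: val = 30.
Step 2: nested() is called 3 times in a loop, each adding 6 via nonlocal.
Step 3: val = 30 + 6 * 3 = 48

The answer is 48.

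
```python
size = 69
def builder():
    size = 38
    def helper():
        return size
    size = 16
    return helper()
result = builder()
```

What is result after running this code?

Step 1: builder() sets size = 38, then later size = 16.
Step 2: helper() is called after size is reassigned to 16. Closures capture variables by reference, not by value.
Step 3: result = 16

The answer is 16.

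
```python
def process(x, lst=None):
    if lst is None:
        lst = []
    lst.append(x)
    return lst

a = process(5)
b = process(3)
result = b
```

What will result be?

Step 1: None default with guard creates a NEW list each call.
Step 2: a = [5] (fresh list). b = [3] (another fresh list).
Step 3: result = [3] (this is the fix for mutable default)

The answer is [3].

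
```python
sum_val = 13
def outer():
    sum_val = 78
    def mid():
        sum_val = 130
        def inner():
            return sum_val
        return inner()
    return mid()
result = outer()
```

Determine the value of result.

Step 1: Three levels of shadowing: global 13, outer 78, mid 130.
Step 2: inner() finds sum_val = 130 in enclosing mid() scope.
Step 3: result = 130

The answer is 130.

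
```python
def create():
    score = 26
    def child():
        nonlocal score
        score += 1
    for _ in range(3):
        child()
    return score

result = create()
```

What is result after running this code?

Step 1: score = 26.
Step 2: child() is called 3 times in a loop, each adding 1 via nonlocal.
Step 3: score = 26 + 1 * 3 = 29

The answer is 29.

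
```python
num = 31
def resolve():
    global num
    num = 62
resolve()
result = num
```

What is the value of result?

Step 1: num = 31 globally.
Step 2: resolve() declares global num and sets it to 62.
Step 3: After resolve(), global num = 62. result = 62

The answer is 62.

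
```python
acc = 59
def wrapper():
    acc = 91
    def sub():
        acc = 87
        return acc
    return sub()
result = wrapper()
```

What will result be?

Step 1: Three scopes define acc: global (59), wrapper (91), sub (87).
Step 2: sub() has its own local acc = 87, which shadows both enclosing and global.
Step 3: result = 87 (local wins in LEGB)

The answer is 87.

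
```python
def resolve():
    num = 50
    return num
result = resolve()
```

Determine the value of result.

Step 1: resolve() defines num = 50 in its local scope.
Step 2: return num finds the local variable num = 50.
Step 3: result = 50

The answer is 50.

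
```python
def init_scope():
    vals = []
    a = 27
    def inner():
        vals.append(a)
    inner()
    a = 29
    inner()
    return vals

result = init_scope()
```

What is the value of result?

Step 1: a = 27. inner() appends current a to vals.
Step 2: First inner(): appends 27. Then a = 29.
Step 3: Second inner(): appends 29 (closure sees updated a). result = [27, 29]

The answer is [27, 29].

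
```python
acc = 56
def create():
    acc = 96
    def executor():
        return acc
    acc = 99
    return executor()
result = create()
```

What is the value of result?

Step 1: create() sets acc = 96, then later acc = 99.
Step 2: executor() is called after acc is reassigned to 99. Closures capture variables by reference, not by value.
Step 3: result = 99

The answer is 99.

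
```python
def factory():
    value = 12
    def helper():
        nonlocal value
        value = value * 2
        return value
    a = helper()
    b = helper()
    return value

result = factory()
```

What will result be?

Step 1: value starts at 12.
Step 2: First helper(): value = 12 * 2 = 24.
Step 3: Second helper(): value = 24 * 2 = 48.
Step 4: result = 48

The answer is 48.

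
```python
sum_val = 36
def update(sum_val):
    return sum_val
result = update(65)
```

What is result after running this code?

Step 1: Global sum_val = 36.
Step 2: update(65) takes parameter sum_val = 65, which shadows the global.
Step 3: result = 65

The answer is 65.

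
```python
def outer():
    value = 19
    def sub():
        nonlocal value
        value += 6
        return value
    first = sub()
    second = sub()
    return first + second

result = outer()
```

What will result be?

Step 1: value starts at 19.
Step 2: First call: value = 19 + 6 = 25, returns 25.
Step 3: Second call: value = 25 + 6 = 31, returns 31.
Step 4: result = 25 + 31 = 56

The answer is 56.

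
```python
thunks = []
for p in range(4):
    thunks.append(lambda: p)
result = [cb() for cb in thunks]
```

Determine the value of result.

Step 1: All 4 lambdas share the same variable p.
Step 2: After the loop, p = 3.
Step 3: Each call returns 3. result = [3, 3, 3, 3]

The answer is [3, 3, 3, 3].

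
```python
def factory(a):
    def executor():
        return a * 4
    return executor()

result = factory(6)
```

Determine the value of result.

Step 1: factory(6) binds parameter a = 6.
Step 2: executor() accesses a = 6 from enclosing scope.
Step 3: result = 6 * 4 = 24

The answer is 24.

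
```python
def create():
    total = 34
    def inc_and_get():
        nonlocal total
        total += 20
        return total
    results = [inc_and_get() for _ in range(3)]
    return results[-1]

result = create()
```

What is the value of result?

Step 1: total = 34.
Step 2: Three calls to inc_and_get(), each adding 20.
Step 3: Last value = 34 + 20 * 3 = 94

The answer is 94.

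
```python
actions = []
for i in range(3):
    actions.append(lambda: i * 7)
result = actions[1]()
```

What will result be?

Step 1: All lambdas reference the same variable i (late binding).
Step 2: After the loop, i = 2. Every lambda returns i * 7.
Step 3: actions[1]() = 2 * 7 = 14

The answer is 14.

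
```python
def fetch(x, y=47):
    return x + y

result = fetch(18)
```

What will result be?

Step 1: fetch(18) uses default y = 47.
Step 2: Returns 18 + 47 = 65.
Step 3: result = 65

The answer is 65.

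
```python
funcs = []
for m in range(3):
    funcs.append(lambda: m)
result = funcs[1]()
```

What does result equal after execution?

Step 1: The loop creates 3 lambdas, all referencing the same variable m.
Step 2: After the loop, m = 2 (final value).
Step 3: funcs[1]() looks up m at call time and finds 2. This is the late binding gotcha. result = 2

The answer is 2.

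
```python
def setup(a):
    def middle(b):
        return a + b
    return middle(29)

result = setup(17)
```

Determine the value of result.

Step 1: setup(17) passes a = 17.
Step 2: middle(29) has b = 29, reads a = 17 from enclosing.
Step 3: result = 17 + 29 = 46

The answer is 46.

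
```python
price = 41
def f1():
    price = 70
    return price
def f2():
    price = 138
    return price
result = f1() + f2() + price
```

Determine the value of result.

Step 1: Each function shadows global price with its own local.
Step 2: f1() returns 70, f2() returns 138.
Step 3: Global price = 41 is unchanged. result = 70 + 138 + 41 = 249

The answer is 249.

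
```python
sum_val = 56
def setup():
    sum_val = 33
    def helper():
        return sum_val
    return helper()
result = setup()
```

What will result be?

Step 1: sum_val = 56 globally, but setup() defines sum_val = 33 locally.
Step 2: helper() looks up sum_val. Not in local scope, so checks enclosing scope (setup) and finds sum_val = 33.
Step 3: result = 33

The answer is 33.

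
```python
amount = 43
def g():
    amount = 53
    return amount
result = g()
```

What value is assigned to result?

Step 1: Global amount = 43.
Step 2: g() creates local amount = 53, shadowing the global.
Step 3: Returns local amount = 53. result = 53

The answer is 53.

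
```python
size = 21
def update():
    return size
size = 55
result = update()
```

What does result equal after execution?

Step 1: size is first set to 21, then reassigned to 55.
Step 2: update() is called after the reassignment, so it looks up the current global size = 55.
Step 3: result = 55

The answer is 55.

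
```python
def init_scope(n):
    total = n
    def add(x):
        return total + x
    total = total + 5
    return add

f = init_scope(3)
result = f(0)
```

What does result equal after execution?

Step 1: init_scope(3) sets total = 3, then total = 3 + 5 = 8.
Step 2: Closures capture by reference, so add sees total = 8.
Step 3: f(0) returns 8 + 0 = 8

The answer is 8.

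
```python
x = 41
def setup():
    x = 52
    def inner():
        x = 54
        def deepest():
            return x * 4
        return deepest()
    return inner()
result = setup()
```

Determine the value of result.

Step 1: deepest() looks up x through LEGB: not local, finds x = 54 in enclosing inner().
Step 2: Returns 54 * 4 = 216.
Step 3: result = 216

The answer is 216.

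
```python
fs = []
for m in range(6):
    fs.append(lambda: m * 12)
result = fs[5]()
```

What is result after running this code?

Step 1: All lambdas reference the same variable m (late binding).
Step 2: After the loop, m = 5. Every lambda returns m * 12.
Step 3: fs[5]() = 5 * 12 = 60

The answer is 60.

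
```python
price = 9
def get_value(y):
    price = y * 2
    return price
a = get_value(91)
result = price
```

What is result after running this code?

Step 1: Global price = 9.
Step 2: get_value(91) creates local price = 91 * 2 = 182.
Step 3: Global price unchanged because no global keyword. result = 9

The answer is 9.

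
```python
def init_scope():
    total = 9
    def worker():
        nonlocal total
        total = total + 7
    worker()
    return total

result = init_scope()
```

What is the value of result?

Step 1: init_scope() sets total = 9.
Step 2: worker() uses nonlocal to modify total in init_scope's scope: total = 9 + 7 = 16.
Step 3: init_scope() returns the modified total = 16

The answer is 16.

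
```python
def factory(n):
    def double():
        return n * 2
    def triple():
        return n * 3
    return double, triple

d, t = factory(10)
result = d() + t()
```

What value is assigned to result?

Step 1: Both closures capture the same n = 10.
Step 2: d() = 10 * 2 = 20, t() = 10 * 3 = 30.
Step 3: result = 20 + 30 = 50

The answer is 50.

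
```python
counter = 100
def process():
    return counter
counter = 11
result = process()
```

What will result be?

Step 1: counter is first set to 100, then reassigned to 11.
Step 2: process() is called after the reassignment, so it looks up the current global counter = 11.
Step 3: result = 11

The answer is 11.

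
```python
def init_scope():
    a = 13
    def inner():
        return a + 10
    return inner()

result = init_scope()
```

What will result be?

Step 1: init_scope() defines a = 13.
Step 2: inner() reads a = 13 from enclosing scope, returns 13 + 10 = 23.
Step 3: result = 23

The answer is 23.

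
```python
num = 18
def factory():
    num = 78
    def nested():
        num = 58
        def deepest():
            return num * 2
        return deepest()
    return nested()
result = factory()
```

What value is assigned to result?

Step 1: deepest() looks up num through LEGB: not local, finds num = 58 in enclosing nested().
Step 2: Returns 58 * 2 = 116.
Step 3: result = 116

The answer is 116.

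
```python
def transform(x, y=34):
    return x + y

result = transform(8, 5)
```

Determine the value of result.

Step 1: transform(8, 5) overrides default y with 5.
Step 2: Returns 8 + 5 = 13.
Step 3: result = 13

The answer is 13.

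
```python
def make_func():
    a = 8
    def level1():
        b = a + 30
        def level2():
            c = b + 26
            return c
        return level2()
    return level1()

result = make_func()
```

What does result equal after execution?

Step 1: a = 8. b = a + 30 = 38.
Step 2: c = b + 26 = 38 + 26 = 64.
Step 3: result = 64

The answer is 64.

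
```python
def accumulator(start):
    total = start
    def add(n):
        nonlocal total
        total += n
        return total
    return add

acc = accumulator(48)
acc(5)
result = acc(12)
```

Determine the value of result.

Step 1: accumulator(48) creates closure with total = 48.
Step 2: First acc(5): total = 48 + 5 = 53.
Step 3: Second acc(12): total = 53 + 12 = 65. result = 65

The answer is 65.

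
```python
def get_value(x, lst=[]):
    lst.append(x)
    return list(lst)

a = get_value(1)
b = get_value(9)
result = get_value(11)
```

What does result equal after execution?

Step 1: Default list is shared. list() creates copies for return values.
Step 2: Internal list grows: [1] -> [1, 9] -> [1, 9, 11].
Step 3: result = [1, 9, 11]

The answer is [1, 9, 11].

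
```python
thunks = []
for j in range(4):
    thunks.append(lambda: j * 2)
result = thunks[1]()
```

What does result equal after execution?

Step 1: All lambdas reference the same variable j (late binding).
Step 2: After the loop, j = 3. Every lambda returns j * 2.
Step 3: thunks[1]() = 3 * 2 = 6

The answer is 6.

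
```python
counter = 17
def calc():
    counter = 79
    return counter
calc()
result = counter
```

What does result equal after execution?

Step 1: Global counter = 17.
Step 2: calc() creates local counter = 79 (shadow, not modification).
Step 3: After calc() returns, global counter is unchanged. result = 17

The answer is 17.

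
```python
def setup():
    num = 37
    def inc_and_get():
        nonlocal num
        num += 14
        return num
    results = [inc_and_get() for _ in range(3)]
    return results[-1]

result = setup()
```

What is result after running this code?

Step 1: num = 37.
Step 2: Three calls to inc_and_get(), each adding 14.
Step 3: Last value = 37 + 14 * 3 = 79

The answer is 79.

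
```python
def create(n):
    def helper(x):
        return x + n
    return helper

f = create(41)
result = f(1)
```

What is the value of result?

Step 1: create(41) creates a closure that captures n = 41.
Step 2: f(1) calls the closure with x = 1, returning 1 + 41 = 42.
Step 3: result = 42

The answer is 42.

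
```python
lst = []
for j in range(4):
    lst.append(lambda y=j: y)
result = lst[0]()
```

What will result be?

Step 1: Default argument y=j captures j's value at each iteration.
Step 2: lst[0] captured y = 0 when j was 0.
Step 3: result = 0

The answer is 0.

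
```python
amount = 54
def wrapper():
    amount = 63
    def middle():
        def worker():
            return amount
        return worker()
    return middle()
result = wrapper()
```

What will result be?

Step 1: wrapper() defines amount = 63. middle() and worker() have no local amount.
Step 2: worker() checks local (none), enclosing middle() (none), enclosing wrapper() and finds amount = 63.
Step 3: result = 63

The answer is 63.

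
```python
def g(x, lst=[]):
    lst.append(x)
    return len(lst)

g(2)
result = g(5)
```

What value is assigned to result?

Step 1: Mutable default list persists between calls.
Step 2: First call: lst = [2], len = 1. Second call: lst = [2, 5], len = 2.
Step 3: result = 2

The answer is 2.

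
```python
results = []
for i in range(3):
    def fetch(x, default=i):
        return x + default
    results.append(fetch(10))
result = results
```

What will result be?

Step 1: Default argument default=i is evaluated at function definition time.
Step 2: Each iteration creates fetch with default = current i value.
Step 3: fetch(10) returns 10 + default. results = [10, 11, 12]

The answer is [10, 11, 12].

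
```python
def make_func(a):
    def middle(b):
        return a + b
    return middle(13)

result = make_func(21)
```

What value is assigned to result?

Step 1: make_func(21) passes a = 21.
Step 2: middle(13) has b = 13, reads a = 21 from enclosing.
Step 3: result = 21 + 13 = 34

The answer is 34.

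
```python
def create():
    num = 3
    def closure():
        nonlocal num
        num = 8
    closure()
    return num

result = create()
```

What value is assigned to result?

Step 1: create() sets num = 3.
Step 2: closure() uses nonlocal to reassign num = 8.
Step 3: result = 8

The answer is 8.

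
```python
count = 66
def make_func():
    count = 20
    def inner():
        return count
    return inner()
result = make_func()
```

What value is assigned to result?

Step 1: count = 66 globally, but make_func() defines count = 20 locally.
Step 2: inner() looks up count. Not in local scope, so checks enclosing scope (make_func) and finds count = 20.
Step 3: result = 20

The answer is 20.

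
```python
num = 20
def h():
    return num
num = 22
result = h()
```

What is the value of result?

Step 1: num is first set to 20, then reassigned to 22.
Step 2: h() is called after the reassignment, so it looks up the current global num = 22.
Step 3: result = 22

The answer is 22.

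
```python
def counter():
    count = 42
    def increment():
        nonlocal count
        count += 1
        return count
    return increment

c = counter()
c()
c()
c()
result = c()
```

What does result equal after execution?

Step 1: counter() creates closure with count = 42.
Step 2: Each c() call increments count via nonlocal. After 4 calls: 42 + 4 = 46.
Step 3: result = 46

The answer is 46.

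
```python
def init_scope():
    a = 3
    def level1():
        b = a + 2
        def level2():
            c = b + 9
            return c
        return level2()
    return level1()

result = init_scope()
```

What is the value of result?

Step 1: a = 3. b = a + 2 = 5.
Step 2: c = b + 9 = 5 + 9 = 14.
Step 3: result = 14

The answer is 14.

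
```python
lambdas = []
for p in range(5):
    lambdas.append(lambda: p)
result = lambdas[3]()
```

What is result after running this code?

Step 1: The loop creates 5 lambdas, all referencing the same variable p.
Step 2: After the loop, p = 4 (final value).
Step 3: lambdas[3]() looks up p at call time and finds 4. This is the late binding gotcha. result = 4

The answer is 4.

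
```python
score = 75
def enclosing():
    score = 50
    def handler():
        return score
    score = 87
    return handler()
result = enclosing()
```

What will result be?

Step 1: enclosing() sets score = 50, then later score = 87.
Step 2: handler() is called after score is reassigned to 87. Closures capture variables by reference, not by value.
Step 3: result = 87

The answer is 87.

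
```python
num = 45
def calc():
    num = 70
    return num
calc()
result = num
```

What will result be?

Step 1: Global num = 45.
Step 2: calc() creates local num = 70 (shadow, not modification).
Step 3: After calc() returns, global num is unchanged. result = 45

The answer is 45.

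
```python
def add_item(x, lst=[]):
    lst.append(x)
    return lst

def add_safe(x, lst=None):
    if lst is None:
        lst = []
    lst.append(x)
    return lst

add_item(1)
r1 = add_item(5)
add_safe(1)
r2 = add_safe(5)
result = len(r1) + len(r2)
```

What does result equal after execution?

Step 1: add_item shares mutable default: after 2 calls, lst = [1, 5], len = 2.
Step 2: add_safe creates fresh list each time: r2 = [5], len = 1.
Step 3: result = 2 + 1 = 3

The answer is 3.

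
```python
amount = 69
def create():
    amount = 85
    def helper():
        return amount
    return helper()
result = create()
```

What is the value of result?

Step 1: amount = 69 globally, but create() defines amount = 85 locally.
Step 2: helper() looks up amount. Not in local scope, so checks enclosing scope (create) and finds amount = 85.
Step 3: result = 85

The answer is 85.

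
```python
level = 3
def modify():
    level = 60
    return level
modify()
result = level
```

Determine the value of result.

Step 1: level = 3 globally.
Step 2: modify() creates a LOCAL level = 60 (no global keyword!).
Step 3: The global level is unchanged. result = 3

The answer is 3.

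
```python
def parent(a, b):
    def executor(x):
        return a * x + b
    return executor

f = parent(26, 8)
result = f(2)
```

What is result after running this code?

Step 1: parent(26, 8) captures a = 26, b = 8.
Step 2: f(2) computes 26 * 2 + 8 = 60.
Step 3: result = 60

The answer is 60.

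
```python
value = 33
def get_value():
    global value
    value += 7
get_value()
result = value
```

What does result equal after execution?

Step 1: value = 33 globally.
Step 2: get_value() modifies global value: value += 7 = 40.
Step 3: result = 40

The answer is 40.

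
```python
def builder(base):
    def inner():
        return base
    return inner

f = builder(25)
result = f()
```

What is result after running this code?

Step 1: builder(25) creates closure capturing base = 25.
Step 2: f() returns the captured base = 25.
Step 3: result = 25

The answer is 25.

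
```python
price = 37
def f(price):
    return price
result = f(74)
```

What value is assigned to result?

Step 1: Global price = 37.
Step 2: f(74) takes parameter price = 74, which shadows the global.
Step 3: result = 74

The answer is 74.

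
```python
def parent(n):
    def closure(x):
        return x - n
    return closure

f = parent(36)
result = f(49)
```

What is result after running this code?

Step 1: parent(36) creates a closure capturing n = 36.
Step 2: f(49) computes 49 - 36 = 13.
Step 3: result = 13

The answer is 13.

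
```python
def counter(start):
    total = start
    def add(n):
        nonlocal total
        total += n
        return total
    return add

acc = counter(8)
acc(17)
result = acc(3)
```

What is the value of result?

Step 1: counter(8) creates closure with total = 8.
Step 2: First acc(17): total = 8 + 17 = 25.
Step 3: Second acc(3): total = 25 + 3 = 28. result = 28

The answer is 28.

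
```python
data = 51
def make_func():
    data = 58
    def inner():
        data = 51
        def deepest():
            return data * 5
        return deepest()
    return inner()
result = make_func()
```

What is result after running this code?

Step 1: deepest() looks up data through LEGB: not local, finds data = 51 in enclosing inner().
Step 2: Returns 51 * 5 = 255.
Step 3: result = 255

The answer is 255.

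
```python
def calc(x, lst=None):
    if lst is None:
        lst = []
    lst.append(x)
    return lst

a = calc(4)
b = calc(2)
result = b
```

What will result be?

Step 1: None default with guard creates a NEW list each call.
Step 2: a = [4] (fresh list). b = [2] (another fresh list).
Step 3: result = [2] (this is the fix for mutable default)

The answer is [2].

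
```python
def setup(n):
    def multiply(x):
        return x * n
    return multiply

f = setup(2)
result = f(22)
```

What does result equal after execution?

Step 1: setup(2) returns multiply closure with n = 2.
Step 2: f(22) computes 22 * 2 = 44.
Step 3: result = 44

The answer is 44.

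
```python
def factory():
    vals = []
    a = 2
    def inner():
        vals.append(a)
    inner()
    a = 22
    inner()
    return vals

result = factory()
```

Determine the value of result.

Step 1: a = 2. inner() appends current a to vals.
Step 2: First inner(): appends 2. Then a = 22.
Step 3: Second inner(): appends 22 (closure sees updated a). result = [2, 22]

The answer is [2, 22].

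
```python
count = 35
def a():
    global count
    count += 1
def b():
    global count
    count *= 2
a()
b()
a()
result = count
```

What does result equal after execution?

Step 1: count = 35.
Step 2: a(): count = 35 + 1 = 36.
Step 3: b(): count = 36 * 2 = 72.
Step 4: a(): count = 72 + 1 = 73

The answer is 73.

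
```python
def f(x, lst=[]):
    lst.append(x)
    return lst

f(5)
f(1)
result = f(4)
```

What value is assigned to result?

Step 1: Mutable default argument gotcha! The list [] is created once.
Step 2: Each call appends to the SAME list: [5], [5, 1], [5, 1, 4].
Step 3: result = [5, 1, 4]

The answer is [5, 1, 4].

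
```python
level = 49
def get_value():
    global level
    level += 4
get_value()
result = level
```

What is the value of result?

Step 1: level = 49 globally.
Step 2: get_value() modifies global level: level += 4 = 53.
Step 3: result = 53

The answer is 53.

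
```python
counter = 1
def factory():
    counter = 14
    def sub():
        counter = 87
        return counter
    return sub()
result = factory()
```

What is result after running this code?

Step 1: Three scopes define counter: global (1), factory (14), sub (87).
Step 2: sub() has its own local counter = 87, which shadows both enclosing and global.
Step 3: result = 87 (local wins in LEGB)

The answer is 87.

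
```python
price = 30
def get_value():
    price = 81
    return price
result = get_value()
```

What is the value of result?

Step 1: Global price = 30.
Step 2: get_value() creates local price = 81, shadowing the global.
Step 3: Returns local price = 81. result = 81

The answer is 81.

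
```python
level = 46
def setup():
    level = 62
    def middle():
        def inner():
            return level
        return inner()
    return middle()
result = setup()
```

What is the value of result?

Step 1: setup() defines level = 62. middle() and inner() have no local level.
Step 2: inner() checks local (none), enclosing middle() (none), enclosing setup() and finds level = 62.
Step 3: result = 62

The answer is 62.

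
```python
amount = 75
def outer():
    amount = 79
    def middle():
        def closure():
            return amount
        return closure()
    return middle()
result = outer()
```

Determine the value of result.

Step 1: outer() defines amount = 79. middle() and closure() have no local amount.
Step 2: closure() checks local (none), enclosing middle() (none), enclosing outer() and finds amount = 79.
Step 3: result = 79

The answer is 79.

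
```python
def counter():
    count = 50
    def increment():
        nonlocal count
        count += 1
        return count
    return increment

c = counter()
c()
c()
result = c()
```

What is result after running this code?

Step 1: counter() creates closure with count = 50.
Step 2: Each c() call increments count via nonlocal. After 3 calls: 50 + 3 = 53.
Step 3: result = 53

The answer is 53.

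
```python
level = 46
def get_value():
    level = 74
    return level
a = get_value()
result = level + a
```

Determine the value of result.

Step 1: Global level = 46. get_value() returns local level = 74.
Step 2: a = 74. Global level still = 46.
Step 3: result = 46 + 74 = 120

The answer is 120.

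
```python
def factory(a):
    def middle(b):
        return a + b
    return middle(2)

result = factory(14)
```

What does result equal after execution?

Step 1: factory(14) passes a = 14.
Step 2: middle(2) has b = 2, reads a = 14 from enclosing.
Step 3: result = 14 + 2 = 16

The answer is 16.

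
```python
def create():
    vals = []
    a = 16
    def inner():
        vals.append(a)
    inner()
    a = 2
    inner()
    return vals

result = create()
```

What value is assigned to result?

Step 1: a = 16. inner() appends current a to vals.
Step 2: First inner(): appends 16. Then a = 2.
Step 3: Second inner(): appends 2 (closure sees updated a). result = [16, 2]

The answer is [16, 2].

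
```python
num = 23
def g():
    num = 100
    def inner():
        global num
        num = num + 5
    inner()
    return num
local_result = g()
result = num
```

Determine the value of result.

Step 1: Global num = 23. g() creates local num = 100.
Step 2: inner() declares global num and adds 5: global num = 23 + 5 = 28.
Step 3: g() returns its local num = 100 (unaffected by inner).
Step 4: result = global num = 28

The answer is 28.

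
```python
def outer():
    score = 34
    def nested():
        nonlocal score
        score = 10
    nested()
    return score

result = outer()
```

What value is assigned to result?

Step 1: outer() sets score = 34.
Step 2: nested() uses nonlocal to reassign score = 10.
Step 3: result = 10

The answer is 10.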